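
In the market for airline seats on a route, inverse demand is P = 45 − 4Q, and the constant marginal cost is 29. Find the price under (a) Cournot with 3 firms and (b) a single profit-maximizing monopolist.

Cournot: P = 33; Monopoly: P = 37

In a 3-firm Cournot equilibrium, symmetry and the first-order condition give q = (45 − 29)/(16) = 1. So Q = 3 and P = 33.
The monopolist equates marginal revenue to marginal cost: 45 − 8Q = 29, so Q = 2. From demand, P = 37.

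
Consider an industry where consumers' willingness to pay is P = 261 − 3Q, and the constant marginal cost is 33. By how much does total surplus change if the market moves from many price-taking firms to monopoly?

Competitive firms price at marginal cost: P = 33, giving Q = 76.
CS = ½·(261 − 33)·76 = 8664; PS = (33 − 33)·76 = 0; TS = 8664.
The monopolist equates marginal revenue to marginal cost: 261 − 6Q = 33, so Q = 38. From demand, P = 147.
CS = ½·(261 − 147)·38 = 2166; PS = (147 − 33)·38 = 4332; TS = 6498.
Change in total surplus: 6498 − 8664 = −2166.

Total surplus falls by 2166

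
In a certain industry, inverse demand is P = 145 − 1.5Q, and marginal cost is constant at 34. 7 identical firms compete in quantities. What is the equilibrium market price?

P = 47.875

With 7 symmetric Cournot firms, each firm's FOC gives 145 − 12q = 34, so q = 9.25, Q = 7·9.25 = 64.75, and P = 47.875.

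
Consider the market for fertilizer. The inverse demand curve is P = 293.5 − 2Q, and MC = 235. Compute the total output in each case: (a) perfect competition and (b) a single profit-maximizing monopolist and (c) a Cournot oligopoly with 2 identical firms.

Under competition P = MC = 235, so Q = (293.5 − 235)/2 = 29.25.
Monopoly sets MR = MC: 293.5 − 4Q = 235 ⇒ Q = 14.625, P = 293.5 − 2·14.625 = 264.25.
In a 2-firm Cournot equilibrium, symmetry and the first-order condition give q = (293.5 − 235)/(6) = 9.75. So Q = 19.5 and P = 254.5.

Competition: Q = 29.25; Monopoly: Q = 14.625; Cournot: Q = 19.5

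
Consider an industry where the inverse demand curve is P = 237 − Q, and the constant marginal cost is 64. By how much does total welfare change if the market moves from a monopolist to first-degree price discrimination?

The monopolist equates marginal revenue to marginal cost: 237 − 2Q = 64, so Q = 86.5. From demand, P = 150.5.
CS = ½·(237 − 150.5)·86.5 = 3741.125; PS = (150.5 − 64)·86.5 = 7482.25; TS = 11223.375.
With perfect price discrimination, output is the efficient level Q = 173 (where demand meets MC), but every buyer pays their willingness to pay: CS = 0 and PS = total surplus.
TS = 14964.5 (equal to competitive TS).
Change in total welfare: 14964.5 − 11223.375 = 3741.125.

Total welfare rises by 3741.125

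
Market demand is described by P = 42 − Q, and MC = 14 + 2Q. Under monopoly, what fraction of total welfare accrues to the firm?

PS/TS = 0.8

A monopolist chooses Q where MR = MC. MR = 42 − 2Q; setting this equal to 14 + 2Q gives Q = 7 and P = 35.
CS = ½·(42 − 35)·7 = 24.5.
PS = P·Q − VC(Q) = 35·7 − (14·7 + ½·2·7²) = 98.
Share captured = PS/TS = 98/122.5 = 0.8.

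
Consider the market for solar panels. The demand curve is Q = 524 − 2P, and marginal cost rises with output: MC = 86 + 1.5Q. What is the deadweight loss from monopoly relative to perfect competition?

DWL = 309.76

Inverting demand: P = 262 − 0.5Q.
Competitive equilibrium sets price equal to marginal cost: 262 − 0.5Q = 86 + 1.5Q, so Q = 88 and P = 218.
The monopolist equates marginal revenue to marginal cost: 262 − Q = 86 + 1.5Q, so Q = 70.4. From demand, P = 226.8.
CS = ½·(262 − 218)·88 = 1936; PS = (218·88 − 86·88 − ½·1.5·88²) = 5808; TS = 7744.
CS = ½·(262 − 226.8)·70.4 = 1239.04; PS = (226.8·70.4 − 86·70.4 − ½·1.5·70.4²) = 6195.2; TS = 7434.24.
DWL = 7744 − 7434.24 = 309.76.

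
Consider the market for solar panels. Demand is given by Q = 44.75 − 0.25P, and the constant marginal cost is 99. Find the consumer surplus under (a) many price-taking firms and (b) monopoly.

Competition: CS = 800; Monopoly: CS = 200

Inverting demand: P = 179 − 4Q.
Under competition P = MC = 99, so Q = (179 − 99)/4 = 20.
CS = ½·(179 − 99)·20 = 800.
A monopolist chooses Q where MR = MC. MR = 179 − 8Q; setting this equal to 99 gives Q = 10 and P = 139.
CS = ½·(179 − 139)·10 = 200.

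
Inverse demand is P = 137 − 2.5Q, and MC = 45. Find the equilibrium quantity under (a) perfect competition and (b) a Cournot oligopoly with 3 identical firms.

Competition: Q = 36.8; Cournot: Q = 27.6

Competitive firms price at marginal cost: P = 45, giving Q = 36.8.
In a 3-firm Cournot equilibrium, symmetry and the first-order condition give q = (137 − 45)/(10) = 9.2. So Q = 27.6 and P = 68.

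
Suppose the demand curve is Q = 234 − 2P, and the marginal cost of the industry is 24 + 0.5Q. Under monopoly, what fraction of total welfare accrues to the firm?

PS/TS = 0.75

Inverting demand: P = 117 − 0.5Q.
A monopolist chooses Q where MR = MC. MR = 117 − Q; setting this equal to 24 + 0.5Q gives Q = 62 and P = 86.
CS = ½·(117 − 86)·62 = 961.
PS = P·Q − VC(Q) = 86·62 − (24·62 + ½·0.5·62²) = 2883.
Share captured = PS/TS = 2883/3844 = 0.75.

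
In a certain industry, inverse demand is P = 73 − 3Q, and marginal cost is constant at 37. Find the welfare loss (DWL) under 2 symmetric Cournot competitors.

DWL = 24

Under competition P = MC = 37, so Q = (73 − 37)/3 = 12.
In a 2-firm Cournot equilibrium, symmetry and the first-order condition give q = (73 − 37)/(9) = 4. So Q = 8 and P = 49.
DWL is the triangle between Q = 8 and Q = 12: ½·(12 − 8)·(49 − 37) = 24.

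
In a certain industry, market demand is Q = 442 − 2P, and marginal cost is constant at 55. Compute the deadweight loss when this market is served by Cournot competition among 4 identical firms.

Inverting demand: P = 221 − 0.5Q.
Competitive firms price at marginal cost: P = 55, giving Q = 332.
With 4 symmetric Cournot firms, each firm's FOC gives 221 − 2.5q = 55, so q = 66.4, Q = 4·66.4 = 265.6, and P = 88.2.
DWL is the triangle between Q = 265.6 and Q = 332: ½·(332 − 265.6)·(88.2 − 55) = 1102.24.

DWL = 1102.24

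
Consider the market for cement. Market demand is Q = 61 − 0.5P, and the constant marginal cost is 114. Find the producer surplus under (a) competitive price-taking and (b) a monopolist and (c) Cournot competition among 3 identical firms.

Competition: PS = 0; Monopoly: PS = 8; Cournot: PS = 6

Inverting demand: P = 122 − 2Q.
Perfect competition: P = MC = 114, so 122 − 2Q = 114 and Q = 4.
PS = (114 − 114)·4 = 0.
Monopoly sets MR = MC: 122 − 4Q = 114 ⇒ Q = 2, P = 122 − 2·2 = 118.
PS = (118 − 114)·2 = 8.
Cournot with 3 identical firms: the symmetric best-response condition is 122 − 8q = 114. Each firm produces q = 1, total output Q = 3, price P = 116.
PS = (116 − 114)·3 = 6.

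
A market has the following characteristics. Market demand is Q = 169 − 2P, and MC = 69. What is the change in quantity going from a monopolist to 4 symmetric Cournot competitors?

Q rises by 9.3

Inverting demand: P = 84.5 − 0.5Q.
Monopoly sets MR = MC: 84.5 − Q = 69 ⇒ Q = 15.5, P = 84.5 − 0.5·15.5 = 76.75.
Cournot with 4 identical firms: the symmetric best-response condition is 84.5 − 2.5q = 69. Each firm produces q = 6.2, total output Q = 24.8, price P = 72.1.
Change in quantity: 24.8 − 15.5 = 9.3.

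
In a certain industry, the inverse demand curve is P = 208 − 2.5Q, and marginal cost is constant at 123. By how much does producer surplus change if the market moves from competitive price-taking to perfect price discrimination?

Producer surplus rises by 1445

Perfect competition: P = MC = 123, so 208 − 2.5Q = 123 and Q = 34.
PS = (123 − 123)·34 = 0.
A perfectly discriminating monopolist sells every unit with P(Q) ≥ MC(Q), so output equals the competitive quantity Q = 34. Each buyer pays their reservation price, so CS = 0 and the firm captures all surplus.
PS = ½·(208 − 123)·34 = 1445.
Change in producer surplus: 1445 − 0 = 1445.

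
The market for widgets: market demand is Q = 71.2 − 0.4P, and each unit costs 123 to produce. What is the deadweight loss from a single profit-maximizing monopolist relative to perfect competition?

DWL = 151.25

Inverting demand: P = 178 − 2.5Q.
Competitive firms price at marginal cost: P = 123, giving Q = 22.
Monopoly sets MR = MC: 178 − 5Q = 123 ⇒ Q = 11, P = 178 − 2.5·11 = 150.5.
DWL is the triangle between Q = 11 and Q = 22: ½·(22 − 11)·(150.5 − 123) = 151.25.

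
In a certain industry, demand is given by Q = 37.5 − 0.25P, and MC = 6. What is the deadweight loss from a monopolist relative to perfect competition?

Inverting demand: P = 150 − 4Q.
Competitive firms price at marginal cost: P = 6, giving Q = 36.
Monopoly sets MR = MC: 150 − 8Q = 6 ⇒ Q = 18, P = 150 − 4·18 = 78.
DWL is the triangle between Q = 18 and Q = 36: ½·(36 − 18)·(78 − 6) = 648.

DWL = 648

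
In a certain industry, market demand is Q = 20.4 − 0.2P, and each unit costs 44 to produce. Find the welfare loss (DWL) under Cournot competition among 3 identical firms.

Inverting demand: P = 102 − 5Q.
Under competition P = MC = 44, so Q = (102 − 44)/5 = 11.6.
With 3 symmetric Cournot firms, each firm's FOC gives 102 − 20q = 44, so q = 2.9, Q = 3·2.9 = 8.7, and P = 58.5.
DWL is the triangle between Q = 8.7 and Q = 11.6: ½·(11.6 − 8.7)·(58.5 − 44) = 21.025.

DWL = 21.025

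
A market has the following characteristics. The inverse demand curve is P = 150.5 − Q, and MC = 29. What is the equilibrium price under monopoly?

A monopolist chooses Q where MR = MC. MR = 150.5 − 2Q; setting this equal to 29 gives Q = 60.75 and P = 89.75.

P = 89.75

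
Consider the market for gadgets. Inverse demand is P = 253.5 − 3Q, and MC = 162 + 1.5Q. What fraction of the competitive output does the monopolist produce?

Q_m/Q_c = 0.6

Monopoly sets MR = MC: 253.5 − 6Q = 162 + 1.5Q ⇒ Q = 12.2, P = 253.5 − 3·12.2 = 216.9.
Under competition P = MC: 253.5 − 3Q = 162 + 1.5Q ⇒ Q = 61/3, P = 192.5.
Ratio Q_m/Q_c = 12.2/(61/3) = 0.6.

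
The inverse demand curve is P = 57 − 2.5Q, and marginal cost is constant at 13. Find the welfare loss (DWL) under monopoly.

DWL = 96.8

Perfect competition: P = MC = 13, so 57 − 2.5Q = 13 and Q = 17.6.
A monopolist chooses Q where MR = MC. MR = 57 − 5Q; setting this equal to 13 gives Q = 8.8 and P = 35.
DWL is the triangle between Q = 8.8 and Q = 17.6: ½·(17.6 − 8.8)·(35 − 13) = 96.8.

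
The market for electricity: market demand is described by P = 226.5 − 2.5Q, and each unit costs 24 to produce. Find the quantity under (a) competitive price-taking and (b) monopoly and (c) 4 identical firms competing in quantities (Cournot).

Perfect competition: P = MC = 24, so 226.5 − 2.5Q = 24 and Q = 81.
A monopolist chooses Q where MR = MC. MR = 226.5 − 5Q; setting this equal to 24 gives Q = 40.5 and P = 125.25.
With 4 symmetric Cournot firms, each firm's FOC gives 226.5 − 12.5q = 24, so q = 16.2, Q = 4·16.2 = 64.8, and P = 64.5.

Competition: Q = 81; Monopoly: Q = 40.5; Cournot: Q = 64.8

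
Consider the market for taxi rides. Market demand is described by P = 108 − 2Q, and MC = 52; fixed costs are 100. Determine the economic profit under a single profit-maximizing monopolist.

Profit = 292

The monopolist equates marginal revenue to marginal cost: 108 − 4Q = 52, so Q = 14. From demand, P = 80.
Profit = (80 − 52)·14 − 100 = 292.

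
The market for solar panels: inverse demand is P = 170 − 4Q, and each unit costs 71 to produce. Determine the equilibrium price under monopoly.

Monopoly sets MR = MC: 170 − 8Q = 71 ⇒ Q = 12.375, P = 170 − 4·12.375 = 120.5.

P = 120.5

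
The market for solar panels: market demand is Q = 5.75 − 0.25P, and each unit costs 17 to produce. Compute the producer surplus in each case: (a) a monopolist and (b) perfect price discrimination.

Inverting demand: P = 23 − 4Q.
Monopoly sets MR = MC: 23 − 8Q = 17 ⇒ Q = 0.75, P = 23 − 4·0.75 = 20.
PS = (20 − 17)·0.75 = 2.25.
A perfectly discriminating monopolist sells every unit with P(Q) ≥ MC(Q), so output equals the competitive quantity Q = 1.5. Each buyer pays their reservation price, so CS = 0 and the firm captures all surplus.
PS = ½·(23 − 17)·1.5 = 4.5.

Monopoly: PS = 2.25; Perfect PD: PS = 4.5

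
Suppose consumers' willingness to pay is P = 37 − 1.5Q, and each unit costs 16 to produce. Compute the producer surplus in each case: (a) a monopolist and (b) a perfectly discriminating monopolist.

Monopoly: PS = 73.5; Perfect PD: PS = 147

The monopolist equates marginal revenue to marginal cost: 37 − 3Q = 16, so Q = 7. From demand, P = 26.5.
PS = (26.5 − 16)·7 = 73.5.
With perfect price discrimination, output is the efficient level Q = 14 (where demand meets MC), but every buyer pays their willingness to pay: CS = 0 and PS = total surplus.
PS = ½·(37 − 16)·14 = 147.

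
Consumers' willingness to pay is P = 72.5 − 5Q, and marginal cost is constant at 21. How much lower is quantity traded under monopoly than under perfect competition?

Quantity traded falls by 5.15

Perfect competition: P = MC = 21, so 72.5 − 5Q = 21 and Q = 10.3.
The monopolist equates marginal revenue to marginal cost: 72.5 − 10Q = 21, so Q = 5.15. From demand, P = 46.75.
Change in quantity traded: 5.15 − 10.3 = −5.15.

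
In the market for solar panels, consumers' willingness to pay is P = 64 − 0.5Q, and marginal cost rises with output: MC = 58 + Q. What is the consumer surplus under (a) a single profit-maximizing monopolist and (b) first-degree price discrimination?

A monopolist chooses Q where MR = MC. MR = 64 − Q; setting this equal to 58 + Q gives Q = 3 and P = 62.5.
CS = ½·(64 − 62.5)·3 = 2.25.
With perfect price discrimination, output is the efficient level Q = 4 (where demand meets MC), but every buyer pays their willingness to pay: CS = 0 and PS = total surplus.
CS = 0.

Monopoly: CS = 2.25; Perfect PD: CS = 0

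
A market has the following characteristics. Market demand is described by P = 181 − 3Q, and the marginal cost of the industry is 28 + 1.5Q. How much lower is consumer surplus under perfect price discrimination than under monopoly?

CS falls by 624.24

A monopolist chooses Q where MR = MC. MR = 181 − 6Q; setting this equal to 28 + 1.5Q gives Q = 20.4 and P = 119.8.
CS = ½·(181 − 119.8)·20.4 = 624.24.
With perfect price discrimination, output is the efficient level Q = 34 (where demand meets MC), but every buyer pays their willingness to pay: CS = 0 and PS = total surplus.
CS = 0.
Change in consumer surplus: 0 − 624.24 = −624.24.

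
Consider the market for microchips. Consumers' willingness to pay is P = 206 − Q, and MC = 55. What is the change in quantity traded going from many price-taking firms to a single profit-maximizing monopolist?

Q falls by 75.5

Perfect competition: P = MC = 55, so 206 − Q = 55 and Q = 151.
A monopolist chooses Q where MR = MC. MR = 206 − 2Q; setting this equal to 55 gives Q = 75.5 and P = 130.5.
Change in quantity traded: 75.5 − 151 = −75.5.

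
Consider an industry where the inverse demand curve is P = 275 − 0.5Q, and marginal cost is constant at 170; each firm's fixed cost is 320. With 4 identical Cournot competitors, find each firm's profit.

π_i = 562

With 4 symmetric Cournot firms, each firm's FOC gives 275 − 2.5q = 170, so q = 42, Q = 4·42 = 168, and P = 191.
Each firm's profit = (191 − 170)·42 − 320 = 562.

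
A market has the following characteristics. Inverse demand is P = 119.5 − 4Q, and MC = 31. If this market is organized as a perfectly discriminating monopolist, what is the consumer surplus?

CS = 0

A perfectly discriminating monopolist sells every unit with P(Q) ≥ MC(Q), so output equals the competitive quantity Q = 22.125. Each buyer pays their reservation price, so CS = 0 and the firm captures all surplus.
CS = 0.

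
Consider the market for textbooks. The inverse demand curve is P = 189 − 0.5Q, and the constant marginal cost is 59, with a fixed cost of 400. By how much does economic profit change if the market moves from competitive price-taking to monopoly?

Economic profit rises by 8450

Competitive firms price at marginal cost: P = 59, giving Q = 260.
Profit = (59 − 59)·260 − 400 = −400.
The monopolist equates marginal revenue to marginal cost: 189 − Q = 59, so Q = 130. From demand, P = 124.
Profit = (124 − 59)·130 − 400 = 8050.
Change in economic profit: 8050 − −400 = 8450.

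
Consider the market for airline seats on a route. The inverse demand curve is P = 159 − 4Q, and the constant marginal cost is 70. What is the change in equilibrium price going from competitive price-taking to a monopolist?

Perfect competition: P = MC = 70, so 159 − 4Q = 70 and Q = 22.25.
The monopolist equates marginal revenue to marginal cost: 159 − 8Q = 70, so Q = 11.125. From demand, P = 114.5.
Change in equilibrium price: 114.5 − 70 = 44.5.

Equilibrium price rises by 44.5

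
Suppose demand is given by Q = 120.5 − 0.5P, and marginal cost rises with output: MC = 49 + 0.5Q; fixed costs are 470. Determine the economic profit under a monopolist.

Profit = 3626

Inverting demand: P = 241 − 2Q.
Monopoly sets MR = MC: 241 − 4Q = 49 + 0.5Q ⇒ Q = 128/3, P = 241 − 2·128/3 = 467/3.
Profit = 467/3·128/3 − (49·128/3 + ½·0.5·(128/3)²) − 470 = 3626.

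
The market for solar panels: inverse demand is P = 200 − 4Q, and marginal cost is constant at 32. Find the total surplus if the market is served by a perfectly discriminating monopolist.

Under first-degree price discrimination the firm charges each unit its demand price and produces up to where P = MC, i.e. Q = 42. Consumer surplus is zero; producer surplus equals total surplus.
TS = 3528 (equal to competitive TS).

TS = 3528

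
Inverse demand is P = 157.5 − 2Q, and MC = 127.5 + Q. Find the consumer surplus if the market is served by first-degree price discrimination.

CS = 0

Under first-degree price discrimination the firm charges each unit its demand price and produces up to where P = MC, i.e. Q = 10. Consumer surplus is zero; producer surplus equals total surplus.
CS = 0.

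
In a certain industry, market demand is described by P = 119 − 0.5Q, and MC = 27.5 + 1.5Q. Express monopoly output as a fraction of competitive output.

A monopolist chooses Q where MR = MC. MR = 119 − Q; setting this equal to 27.5 + 1.5Q gives Q = 36.6 and P = 100.7.
Competitive equilibrium sets price equal to marginal cost: 119 − 0.5Q = 27.5 + 1.5Q, so Q = 45.75 and P = 96.125.
Ratio Q_m/Q_c = 36.6/45.75 = 0.8.

Q_m/Q_c = 0.8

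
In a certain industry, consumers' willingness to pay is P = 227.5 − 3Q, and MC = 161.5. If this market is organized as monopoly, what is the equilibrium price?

A monopolist chooses Q where MR = MC. MR = 227.5 − 6Q; setting this equal to 161.5 gives Q = 11 and P = 194.5.

P = 194.5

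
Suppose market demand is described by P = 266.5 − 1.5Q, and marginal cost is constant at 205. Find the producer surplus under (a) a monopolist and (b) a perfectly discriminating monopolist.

Monopoly: PS = 630.375; Perfect PD: PS = 1260.75

The monopolist equates marginal revenue to marginal cost: 266.5 − 3Q = 205, so Q = 20.5. From demand, P = 235.75.
PS = (235.75 − 205)·20.5 = 630.375.
A perfectly discriminating monopolist sells every unit with P(Q) ≥ MC(Q), so output equals the competitive quantity Q = 41. Each buyer pays their reservation price, so CS = 0 and the firm captures all surplus.
PS = ½·(266.5 − 205)·41 = 1260.75.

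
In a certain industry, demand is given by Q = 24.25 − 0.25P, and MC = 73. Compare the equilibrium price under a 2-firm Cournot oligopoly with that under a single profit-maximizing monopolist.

Cournot: P = 81; Monopoly: P = 85

Inverting demand: P = 97 − 4Q.
In a 2-firm Cournot equilibrium, symmetry and the first-order condition give q = (97 − 73)/(12) = 2. So Q = 4 and P = 81.
The monopolist equates marginal revenue to marginal cost: 97 − 8Q = 73, so Q = 3. From demand, P = 85.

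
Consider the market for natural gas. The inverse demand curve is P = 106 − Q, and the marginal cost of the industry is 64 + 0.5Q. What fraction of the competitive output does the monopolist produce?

Q_m/Q_c = 0.6

A monopolist chooses Q where MR = MC. MR = 106 − 2Q; setting this equal to 64 + 0.5Q gives Q = 16.8 and P = 89.2.
Under competition P = MC: 106 − Q = 64 + 0.5Q ⇒ Q = 28, P = 78.
Ratio Q_m/Q_c = 16.8/28 = 0.6.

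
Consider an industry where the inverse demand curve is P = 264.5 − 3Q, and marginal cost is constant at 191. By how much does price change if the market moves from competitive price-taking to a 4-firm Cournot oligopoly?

P rises by 14.7

Under competition P = MC = 191, so Q = (264.5 − 191)/3 = 24.5.
Cournot with 4 identical firms: the symmetric best-response condition is 264.5 − 15q = 191. Each firm produces q = 4.9, total output Q = 19.6, price P = 205.7.
Change in price: 205.7 − 191 = 14.7.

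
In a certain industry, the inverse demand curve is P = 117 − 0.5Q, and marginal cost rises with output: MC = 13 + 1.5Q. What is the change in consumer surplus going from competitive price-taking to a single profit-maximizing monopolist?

Competitive equilibrium sets price equal to marginal cost: 117 − 0.5Q = 13 + 1.5Q, so Q = 52 and P = 91.
CS = ½·(117 − 91)·52 = 676.
Monopoly sets MR = MC: 117 − Q = 13 + 1.5Q ⇒ Q = 41.6, P = 117 − 0.5·41.6 = 96.2.
CS = ½·(117 − 96.2)·41.6 = 432.64.
Change in consumer surplus: 432.64 − 676 = −243.36.

Consumer surplus falls by 243.36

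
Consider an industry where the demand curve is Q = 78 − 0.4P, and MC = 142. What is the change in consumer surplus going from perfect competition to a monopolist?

CS falls by 421.35

Inverting demand: P = 195 − 2.5Q.
Competitive firms price at marginal cost: P = 142, giving Q = 21.2.
CS = ½·(195 − 142)·21.2 = 561.8.
The monopolist equates marginal revenue to marginal cost: 195 − 5Q = 142, so Q = 10.6. From demand, P = 168.5.
CS = ½·(195 − 168.5)·10.6 = 140.45.
Change in consumer surplus: 140.45 − 561.8 = −421.35.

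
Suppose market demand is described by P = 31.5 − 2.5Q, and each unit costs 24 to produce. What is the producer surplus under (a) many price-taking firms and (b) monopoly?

Competition: PS = 0; Monopoly: PS = 5.625

Perfect competition: P = MC = 24, so 31.5 − 2.5Q = 24 and Q = 3.
PS = (24 − 24)·3 = 0.
A monopolist chooses Q where MR = MC. MR = 31.5 − 5Q; setting this equal to 24 gives Q = 1.5 and P = 27.75.
PS = (27.75 − 24)·1.5 = 5.625.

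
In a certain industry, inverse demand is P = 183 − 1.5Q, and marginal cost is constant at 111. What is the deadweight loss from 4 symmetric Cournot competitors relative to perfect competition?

DWL = 69.12

Perfect competition: P = MC = 111, so 183 − 1.5Q = 111 and Q = 48.
Cournot with 4 identical firms: the symmetric best-response condition is 183 − 7.5q = 111. Each firm produces q = 9.6, total output Q = 38.4, price P = 125.4.
DWL is the triangle between Q = 38.4 and Q = 48: ½·(48 − 38.4)·(125.4 − 111) = 69.12.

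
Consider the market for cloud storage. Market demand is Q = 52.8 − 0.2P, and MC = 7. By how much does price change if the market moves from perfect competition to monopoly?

Price rises by 128.5

Inverting demand: P = 264 − 5Q.
Competitive firms price at marginal cost: P = 7, giving Q = 51.4.
The monopolist equates marginal revenue to marginal cost: 264 − 10Q = 7, so Q = 25.7. From demand, P = 135.5.
Change in price: 135.5 − 7 = 128.5.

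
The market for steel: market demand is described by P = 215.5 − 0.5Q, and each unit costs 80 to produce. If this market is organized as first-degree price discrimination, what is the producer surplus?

With perfect price discrimination, output is the efficient level Q = 271 (where demand meets MC), but every buyer pays their willingness to pay: CS = 0 and PS = total surplus.
PS = ½·(215.5 − 80)·271 = 18360.25.

PS = 18360.25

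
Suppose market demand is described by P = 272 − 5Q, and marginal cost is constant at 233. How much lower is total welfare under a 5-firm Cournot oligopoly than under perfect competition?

Competitive firms price at marginal cost: P = 233, giving Q = 7.8.
CS = ½·(272 − 233)·7.8 = 152.1; PS = (233 − 233)·7.8 = 0; TS = 152.1.
With 5 symmetric Cournot firms, each firm's FOC gives 272 − 30q = 233, so q = 1.3, Q = 5·1.3 = 6.5, and P = 239.5.
CS = ½·(272 − 239.5)·6.5 = 105.625; PS = (239.5 − 233)·6.5 = 42.25; TS = 147.875.
Change in total welfare: 147.875 − 152.1 = −4.225.

Total welfare falls by 4.225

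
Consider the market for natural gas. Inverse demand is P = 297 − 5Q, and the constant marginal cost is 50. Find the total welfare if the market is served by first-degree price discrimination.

TS = 6100.9

With perfect price discrimination, output is the efficient level Q = 49.4 (where demand meets MC), but every buyer pays their willingness to pay: CS = 0 and PS = total surplus.
TS = 6100.9 (equal to competitive TS).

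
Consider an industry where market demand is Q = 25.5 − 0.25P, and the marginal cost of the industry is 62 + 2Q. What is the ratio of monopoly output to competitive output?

Inverting demand: P = 102 − 4Q.
A monopolist chooses Q where MR = MC. MR = 102 − 8Q; setting this equal to 62 + 2Q gives Q = 4 and P = 86.
Competitive equilibrium sets price equal to marginal cost: 102 − 4Q = 62 + 2Q, so Q = 20/3 and P = 226/3.
Ratio Q_m/Q_c = 4/(20/3) = 0.6.

Q_m/Q_c = 0.6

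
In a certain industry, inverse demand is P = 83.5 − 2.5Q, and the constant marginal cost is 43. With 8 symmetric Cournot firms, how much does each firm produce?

q_i = 1.8

Cournot with 8 identical firms: the symmetric best-response condition is 83.5 − 22.5q = 43. Each firm produces q = 1.8, total output Q = 14.4, price P = 47.5.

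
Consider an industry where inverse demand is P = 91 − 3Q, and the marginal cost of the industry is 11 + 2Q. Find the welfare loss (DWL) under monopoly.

Under competition P = MC: 91 − 3Q = 11 + 2Q ⇒ Q = 16, P = 43.
Monopoly sets MR = MC: 91 − 6Q = 11 + 2Q ⇒ Q = 10, P = 91 − 3·10 = 61.
CS = ½·(91 − 43)·16 = 384; PS = (43·16 − 11·16 − ½·2·16²) = 256; TS = 640.
CS = ½·(91 − 61)·10 = 150; PS = (61·10 − 11·10 − ½·2·10²) = 400; TS = 550.
DWL = 640 − 550 = 90.

DWL = 90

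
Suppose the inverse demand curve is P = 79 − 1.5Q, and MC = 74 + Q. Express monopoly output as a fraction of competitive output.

Q_m/Q_c = 0.625

The monopolist equates marginal revenue to marginal cost: 79 − 3Q = 74 + Q, so Q = 1.25. From demand, P = 77.125.
Competitive equilibrium sets price equal to marginal cost: 79 − 1.5Q = 74 + Q, so Q = 2 and P = 76.
Ratio Q_m/Q_c = 1.25/2 = 0.625.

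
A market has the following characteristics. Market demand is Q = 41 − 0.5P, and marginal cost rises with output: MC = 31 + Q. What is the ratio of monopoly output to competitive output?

Inverting demand: P = 82 − 2Q.
A monopolist chooses Q where MR = MC. MR = 82 − 4Q; setting this equal to 31 + Q gives Q = 10.2 and P = 61.6.
Under competition P = MC: 82 − 2Q = 31 + Q ⇒ Q = 17, P = 48.
Ratio Q_m/Q_c = 10.2/17 = 0.6.

Q_m/Q_c = 0.6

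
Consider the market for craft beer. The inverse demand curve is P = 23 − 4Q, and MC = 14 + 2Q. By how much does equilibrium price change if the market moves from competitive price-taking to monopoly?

Competitive equilibrium sets price equal to marginal cost: 23 − 4Q = 14 + 2Q, so Q = 1.5 and P = 17.
A monopolist chooses Q where MR = MC. MR = 23 − 8Q; setting this equal to 14 + 2Q gives Q = 0.9 and P = 19.4.
Change in equilibrium price: 19.4 − 17 = 2.4.

P rises by 2.4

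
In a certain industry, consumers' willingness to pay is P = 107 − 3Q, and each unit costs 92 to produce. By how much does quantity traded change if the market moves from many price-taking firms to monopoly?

Competitive firms price at marginal cost: P = 92, giving Q = 5.
Monopoly sets MR = MC: 107 − 6Q = 92 ⇒ Q = 2.5, P = 107 − 3·2.5 = 99.5.
Change in quantity traded: 2.5 − 5 = −2.5.

Q falls by 2.5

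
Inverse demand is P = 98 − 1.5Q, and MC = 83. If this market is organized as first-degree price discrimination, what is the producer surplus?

PS = 75

A perfectly discriminating monopolist sells every unit with P(Q) ≥ MC(Q), so output equals the competitive quantity Q = 10. Each buyer pays their reservation price, so CS = 0 and the firm captures all surplus.
PS = ½·(98 − 83)·10 = 75.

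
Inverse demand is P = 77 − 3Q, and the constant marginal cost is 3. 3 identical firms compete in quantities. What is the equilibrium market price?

P = 21.5

With 3 symmetric Cournot firms, each firm's FOC gives 77 − 12q = 3, so q = 37/6, Q = 3·37/6 = 18.5, and P = 21.5.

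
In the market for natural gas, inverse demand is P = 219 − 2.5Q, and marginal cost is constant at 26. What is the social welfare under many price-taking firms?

Perfect competition: P = MC = 26, so 219 − 2.5Q = 26 and Q = 77.2.
CS = ½·(219 − 26)·77.2 = 7449.8; PS = (26 − 26)·77.2 = 0; TS = 7449.8.

TS = 7449.8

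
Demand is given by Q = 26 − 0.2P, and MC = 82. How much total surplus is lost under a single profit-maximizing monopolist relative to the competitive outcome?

Inverting demand: P = 130 − 5Q.
Under competition P = MC = 82, so Q = (130 − 82)/5 = 9.6.
A monopolist chooses Q where MR = MC. MR = 130 − 10Q; setting this equal to 82 gives Q = 4.8 and P = 106.
DWL is the triangle between Q = 4.8 and Q = 9.6: ½·(9.6 − 4.8)·(106 − 82) = 57.6.

DWL = 57.6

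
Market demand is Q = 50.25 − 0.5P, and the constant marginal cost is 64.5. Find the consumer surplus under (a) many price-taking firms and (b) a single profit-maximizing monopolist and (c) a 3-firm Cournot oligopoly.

Inverting demand: P = 100.5 − 2Q.
Perfect competition: P = MC = 64.5, so 100.5 − 2Q = 64.5 and Q = 18.
CS = ½·(100.5 − 64.5)·18 = 324.
Monopoly sets MR = MC: 100.5 − 4Q = 64.5 ⇒ Q = 9, P = 100.5 − 2·9 = 82.5.
CS = ½·(100.5 − 82.5)·9 = 81.
Cournot with 3 identical firms: the symmetric best-response condition is 100.5 − 8q = 64.5. Each firm produces q = 4.5, total output Q = 13.5, price P = 73.5.
CS = ½·(100.5 − 73.5)·13.5 = 182.25.

Competition: CS = 324; Monopoly: CS = 81; Cournot: CS = 182.25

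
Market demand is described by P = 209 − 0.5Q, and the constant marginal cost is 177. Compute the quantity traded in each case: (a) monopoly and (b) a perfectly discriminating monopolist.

A monopolist chooses Q where MR = MC. MR = 209 − Q; setting this equal to 177 gives Q = 32 and P = 193.
Under first-degree price discrimination the firm charges each unit its demand price and produces up to where P = MC, i.e. Q = 64. Consumer surplus is zero; producer surplus equals total surplus.

Monopoly: Q = 32; Perfect PD: Q = 64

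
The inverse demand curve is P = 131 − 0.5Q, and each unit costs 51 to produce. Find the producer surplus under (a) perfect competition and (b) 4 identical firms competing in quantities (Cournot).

Competition: PS = 0; Cournot: PS = 2048

Under competition P = MC = 51, so Q = (131 − 51)/0.5 = 160.
PS = (51 − 51)·160 = 0.
With 4 symmetric Cournot firms, each firm's FOC gives 131 − 2.5q = 51, so q = 32, Q = 4·32 = 128, and P = 67.
PS = (67 − 51)·128 = 2048.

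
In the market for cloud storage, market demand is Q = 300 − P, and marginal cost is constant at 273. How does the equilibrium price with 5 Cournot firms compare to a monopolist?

Cournot: P = 277.5; Monopoly: P = 286.5

Inverting demand: P = 300 − Q.
In a 5-firm Cournot equilibrium, symmetry and the first-order condition give q = (300 − 273)/(6) = 4.5. So Q = 22.5 and P = 277.5.
The monopolist equates marginal revenue to marginal cost: 300 − 2Q = 273, so Q = 13.5. From demand, P = 286.5.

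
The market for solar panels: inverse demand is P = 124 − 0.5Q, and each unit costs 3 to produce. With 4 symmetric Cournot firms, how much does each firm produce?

q_i = 48.4

With 4 symmetric Cournot firms, each firm's FOC gives 124 − 2.5q = 3, so q = 48.4, Q = 4·48.4 = 193.6, and P = 27.2.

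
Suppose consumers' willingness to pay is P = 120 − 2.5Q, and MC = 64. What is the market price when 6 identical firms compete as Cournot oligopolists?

Cournot with 6 identical firms: the symmetric best-response condition is 120 − 17.5q = 64. Each firm produces q = 3.2, total output Q = 19.2, price P = 72.

P = 72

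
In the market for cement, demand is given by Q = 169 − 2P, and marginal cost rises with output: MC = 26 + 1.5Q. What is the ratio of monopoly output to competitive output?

Q_m/Q_c = 0.8

Inverting demand: P = 84.5 − 0.5Q.
Monopoly sets MR = MC: 84.5 − Q = 26 + 1.5Q ⇒ Q = 23.4, P = 84.5 − 0.5·23.4 = 72.8.
Under competition P = MC: 84.5 − 0.5Q = 26 + 1.5Q ⇒ Q = 29.25, P = 69.875.
Ratio Q_m/Q_c = 23.4/29.25 = 0.8.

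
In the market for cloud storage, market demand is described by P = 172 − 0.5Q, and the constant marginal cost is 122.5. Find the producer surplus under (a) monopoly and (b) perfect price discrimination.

Monopoly: PS = 1225.125; Perfect PD: PS = 2450.25

Monopoly sets MR = MC: 172 − Q = 122.5 ⇒ Q = 49.5, P = 172 − 0.5·49.5 = 147.25.
PS = (147.25 − 122.5)·49.5 = 1225.125.
With perfect price discrimination, output is the efficient level Q = 99 (where demand meets MC), but every buyer pays their willingness to pay: CS = 0 and PS = total surplus.
PS = ½·(172 − 122.5)·99 = 2450.25.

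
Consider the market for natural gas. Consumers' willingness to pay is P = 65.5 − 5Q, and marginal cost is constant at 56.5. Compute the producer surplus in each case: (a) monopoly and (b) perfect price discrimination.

Monopoly: PS = 4.05; Perfect PD: PS = 8.1

A monopolist chooses Q where MR = MC. MR = 65.5 − 10Q; setting this equal to 56.5 gives Q = 0.9 and P = 61.
PS = (61 − 56.5)·0.9 = 4.05.
Under first-degree price discrimination the firm charges each unit its demand price and produces up to where P = MC, i.e. Q = 1.8. Consumer surplus is zero; producer surplus equals total surplus.
PS = ½·(65.5 − 56.5)·1.8 = 8.1.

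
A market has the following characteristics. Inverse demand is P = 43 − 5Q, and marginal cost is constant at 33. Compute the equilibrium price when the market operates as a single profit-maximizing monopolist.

P = 38

The monopolist equates marginal revenue to marginal cost: 43 − 10Q = 33, so Q = 1. From demand, P = 38.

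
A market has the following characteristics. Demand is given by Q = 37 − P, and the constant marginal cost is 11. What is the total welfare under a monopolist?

Inverting demand: P = 37 − Q.
The monopolist equates marginal revenue to marginal cost: 37 − 2Q = 11, so Q = 13. From demand, P = 24.
CS = ½·(37 − 24)·13 = 84.5; PS = (24 − 11)·13 = 169; TS = 253.5.

TS = 253.5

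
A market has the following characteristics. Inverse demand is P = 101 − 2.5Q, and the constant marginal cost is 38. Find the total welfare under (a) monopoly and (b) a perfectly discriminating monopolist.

Monopoly: TS = 595.35; Perfect PD: TS = 793.8

The monopolist equates marginal revenue to marginal cost: 101 − 5Q = 38, so Q = 12.6. From demand, P = 69.5.
CS = ½·(101 − 69.5)·12.6 = 198.45; PS = (69.5 − 38)·12.6 = 396.9; TS = 595.35.
A perfectly discriminating monopolist sells every unit with P(Q) ≥ MC(Q), so output equals the competitive quantity Q = 25.2. Each buyer pays their reservation price, so CS = 0 and the firm captures all surplus.
TS = 793.8 (equal to competitive TS).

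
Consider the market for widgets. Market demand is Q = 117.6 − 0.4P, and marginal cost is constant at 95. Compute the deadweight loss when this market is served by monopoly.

Inverting demand: P = 294 − 2.5Q.
Competitive firms price at marginal cost: P = 95, giving Q = 79.6.
A monopolist chooses Q where MR = MC. MR = 294 − 5Q; setting this equal to 95 gives Q = 39.8 and P = 194.5.
DWL is the triangle between Q = 39.8 and Q = 79.6: ½·(79.6 − 39.8)·(194.5 − 95) = 1980.05.

DWL = 1980.05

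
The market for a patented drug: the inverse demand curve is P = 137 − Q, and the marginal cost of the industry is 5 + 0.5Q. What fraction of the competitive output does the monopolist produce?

Q_m/Q_c = 0.6

A monopolist chooses Q where MR = MC. MR = 137 − 2Q; setting this equal to 5 + 0.5Q gives Q = 52.8 and P = 84.2.
Under competition P = MC: 137 − Q = 5 + 0.5Q ⇒ Q = 88, P = 49.
Ratio Q_m/Q_c = 52.8/88 = 0.6.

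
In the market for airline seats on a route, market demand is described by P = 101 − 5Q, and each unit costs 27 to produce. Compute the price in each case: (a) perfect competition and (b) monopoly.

Competition: P = 27; Monopoly: P = 64

Perfect competition: P = MC = 27, so 101 − 5Q = 27 and Q = 14.8.
The monopolist equates marginal revenue to marginal cost: 101 − 10Q = 27, so Q = 7.4. From demand, P = 64.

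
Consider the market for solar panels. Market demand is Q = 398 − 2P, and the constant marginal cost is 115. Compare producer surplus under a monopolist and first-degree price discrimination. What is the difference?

PS rises by 3528

Inverting demand: P = 199 − 0.5Q.
The monopolist equates marginal revenue to marginal cost: 199 − Q = 115, so Q = 84. From demand, P = 157.
PS = (157 − 115)·84 = 3528.
A perfectly discriminating monopolist sells every unit with P(Q) ≥ MC(Q), so output equals the competitive quantity Q = 168. Each buyer pays their reservation price, so CS = 0 and the firm captures all surplus.
PS = ½·(199 − 115)·168 = 7056.
Change in producer surplus: 7056 − 3528 = 3528.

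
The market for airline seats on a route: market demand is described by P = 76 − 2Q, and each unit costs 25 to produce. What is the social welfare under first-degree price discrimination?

TS = 650.25

Under first-degree price discrimination the firm charges each unit its demand price and produces up to where P = MC, i.e. Q = 25.5. Consumer surplus is zero; producer surplus equals total surplus.
TS = 650.25 (equal to competitive TS).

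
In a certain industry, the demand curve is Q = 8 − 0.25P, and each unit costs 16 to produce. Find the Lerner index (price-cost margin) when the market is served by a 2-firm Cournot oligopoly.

Inverting demand: P = 32 − 4Q.
With 2 symmetric Cournot firms, each firm's FOC gives 32 − 12q = 16, so q = 4/3, Q = 2·4/3 = 8/3, and P = 64/3.
Lerner index = (P − MC)/P = (64/3 − 16)/(64/3) = 0.25.

Lerner index = 0.25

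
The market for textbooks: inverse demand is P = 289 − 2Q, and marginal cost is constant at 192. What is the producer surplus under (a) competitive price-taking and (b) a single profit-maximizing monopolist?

Under competition P = MC = 192, so Q = (289 − 192)/2 = 48.5.
PS = (192 − 192)·48.5 = 0.
Monopoly sets MR = MC: 289 − 4Q = 192 ⇒ Q = 24.25, P = 289 − 2·24.25 = 240.5.
PS = (240.5 − 192)·24.25 = 1176.125.

Competition: PS = 0; Monopoly: PS = 1176.125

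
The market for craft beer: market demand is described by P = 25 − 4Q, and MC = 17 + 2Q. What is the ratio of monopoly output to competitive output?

The monopolist equates marginal revenue to marginal cost: 25 − 8Q = 17 + 2Q, so Q = 0.8. From demand, P = 21.8.
Competitive equilibrium sets price equal to marginal cost: 25 − 4Q = 17 + 2Q, so Q = 4/3 and P = 59/3.
Ratio Q_m/Q_c = 0.8/(4/3) = 0.6.

Q_m/Q_c = 0.6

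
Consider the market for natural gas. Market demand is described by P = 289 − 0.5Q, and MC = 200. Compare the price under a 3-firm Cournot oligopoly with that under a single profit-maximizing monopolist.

Cournot with 3 identical firms: the symmetric best-response condition is 289 − 2q = 200. Each firm produces q = 44.5, total output Q = 133.5, price P = 222.25.
A monopolist chooses Q where MR = MC. MR = 289 − Q; setting this equal to 200 gives Q = 89 and P = 244.5.

Cournot: P = 222.25; Monopoly: P = 244.5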